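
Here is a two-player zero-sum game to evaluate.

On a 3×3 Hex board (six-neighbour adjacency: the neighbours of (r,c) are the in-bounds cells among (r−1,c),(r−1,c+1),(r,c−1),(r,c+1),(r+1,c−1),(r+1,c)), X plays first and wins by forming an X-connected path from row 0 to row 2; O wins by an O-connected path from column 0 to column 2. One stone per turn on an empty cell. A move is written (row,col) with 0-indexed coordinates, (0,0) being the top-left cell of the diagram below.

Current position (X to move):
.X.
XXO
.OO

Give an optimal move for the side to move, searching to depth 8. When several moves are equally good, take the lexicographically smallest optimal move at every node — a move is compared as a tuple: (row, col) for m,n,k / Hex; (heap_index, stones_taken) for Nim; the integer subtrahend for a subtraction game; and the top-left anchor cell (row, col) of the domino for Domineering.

[.X./XXO/.OO] X move#1: (0,0):-1/XX./XXO/.OO, (0,2):-1/.XX/XXO/.OO, (2,0):+1/.X./XXO/XOO*
[.X./XXO/XOO] end (terminal -1, O#2); searched .X./XXO/.OO to 8

X's best at [.X./XXO/.OO]: (2,0)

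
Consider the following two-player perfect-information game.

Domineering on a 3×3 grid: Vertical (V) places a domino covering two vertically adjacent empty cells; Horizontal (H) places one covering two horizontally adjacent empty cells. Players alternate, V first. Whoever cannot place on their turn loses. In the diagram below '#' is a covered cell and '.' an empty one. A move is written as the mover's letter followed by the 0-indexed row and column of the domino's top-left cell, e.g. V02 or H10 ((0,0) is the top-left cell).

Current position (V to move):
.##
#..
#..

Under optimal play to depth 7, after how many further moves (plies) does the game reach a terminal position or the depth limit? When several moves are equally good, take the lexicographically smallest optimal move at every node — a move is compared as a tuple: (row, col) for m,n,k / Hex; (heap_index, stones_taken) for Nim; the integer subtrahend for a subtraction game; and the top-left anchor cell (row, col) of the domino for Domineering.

PV length from [.##/#../#..]: 1 ply

p1 V@[.##/#../#..]: V11[.##/##./##.]+1* V12[.##/#.#/#.#]+1
p2 H@[.##/##./##.] terminal -1; root [.##/#../#..] d7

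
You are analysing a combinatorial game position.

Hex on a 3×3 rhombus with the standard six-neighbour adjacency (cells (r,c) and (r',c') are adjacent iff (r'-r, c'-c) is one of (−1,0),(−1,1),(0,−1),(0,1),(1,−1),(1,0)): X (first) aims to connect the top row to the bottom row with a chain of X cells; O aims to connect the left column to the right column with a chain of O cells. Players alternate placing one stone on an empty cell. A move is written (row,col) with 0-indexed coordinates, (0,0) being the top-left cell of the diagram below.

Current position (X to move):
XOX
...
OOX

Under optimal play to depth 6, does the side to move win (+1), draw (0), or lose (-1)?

value(XOX/.../OOX, X) = +1

ply 1, X at XOX/.../OOX | (1,0)=-1→XOX/X../OOX; (1,1)=-1→XOX/.X./OOX; (1,2)=+1→XOX/..X/OOX*
ply 2: XOX/..X/OOX is terminal -1 (O); from XOX/.../OOX depth 6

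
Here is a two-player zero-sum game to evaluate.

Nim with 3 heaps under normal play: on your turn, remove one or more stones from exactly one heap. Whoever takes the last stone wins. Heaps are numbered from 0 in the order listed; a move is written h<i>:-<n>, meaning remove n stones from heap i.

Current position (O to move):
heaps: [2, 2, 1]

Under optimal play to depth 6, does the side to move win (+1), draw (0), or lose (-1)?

ply 1, O at (2,2,1) | h0:-1=-1→(1,2,1); h0:-2=-1→(0,2,1); h1:-1=-1→(2,1,1); h1:-2=-1→(2,0,1); h2:-1=+1→(2,2,0)*
ply 2, X at (2,2,0) | h0:-1=-1→(1,2,0)*; h0:-2=-1→(0,2,0); h1:-1=-1→(2,1,0); h1:-2=-1→(2,0,0)
ply 3, O at (1,2,0) | h0:-1=-1→(0,2,0); h1:-1=+1→(1,1,0)*; h1:-2=-1→(1,0,0)
ply 4, X at (1,1,0) | h0:-1=-1→(0,1,0)*; h1:-1=-1→(1,0,0)
ply 5, O at (0,1,0) | h1:-1=+1→(0,0,0)*
ply 6: (0,0,0) is terminal -1 (X); from (2,2,1) depth 6

value((2,2,1), O) = +1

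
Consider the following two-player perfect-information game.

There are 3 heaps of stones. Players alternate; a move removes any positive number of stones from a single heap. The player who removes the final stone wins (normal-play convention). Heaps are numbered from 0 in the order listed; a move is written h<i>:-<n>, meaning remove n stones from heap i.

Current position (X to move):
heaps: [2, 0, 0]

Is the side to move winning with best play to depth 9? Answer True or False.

[(2,0,0)] X move#1: h0:-1:-1/(1,0,0), h0:-2:+1/(0,0,0)*
[(0,0,0)] end (terminal -1, O#2); searched (2,0,0) to 9

X winning at [(2,0,0)]: True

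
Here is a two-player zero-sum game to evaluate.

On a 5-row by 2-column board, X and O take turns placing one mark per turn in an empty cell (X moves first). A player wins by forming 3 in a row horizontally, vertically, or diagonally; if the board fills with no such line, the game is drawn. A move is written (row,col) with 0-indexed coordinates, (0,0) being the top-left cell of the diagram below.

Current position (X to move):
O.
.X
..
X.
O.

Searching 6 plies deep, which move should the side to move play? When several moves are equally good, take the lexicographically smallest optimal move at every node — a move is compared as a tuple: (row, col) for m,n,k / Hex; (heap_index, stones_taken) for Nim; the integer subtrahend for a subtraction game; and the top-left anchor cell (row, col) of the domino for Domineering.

X's best at [O./.X/../X./O.]: (1,0)

p1 X@[O./.X/../X./O.]: (0,1)[OX/.X/../X./O.]+0 (1,0)[O./XX/../X./O.]+1* (2,0)[O./.X/X./X./O.]+1 (2,1)[O./.X/.X/X./O.]+1 (3,1)[O./.X/../XX/O.]+0 (4,1)[O./.X/../X./OX]+0
p2 O@[O./XX/../X./O.]: (0,1)[OO/XX/../X./O.]-1* (2,0)[O./XX/O./X./O.]-1 (2,1)[O./XX/.O/X./O.]-1 (3,1)[O./XX/../XO/O.]-1 (4,1)[O./XX/../X./OO]-1
p3 X@[OO/XX/../X./O.]: (2,0)[OO/XX/X./X./O.]+1* (2,1)[OO/XX/.X/X./O.]+1 (3,1)[OO/XX/../XX/O.]+1 (4,1)[OO/XX/../X./OX]+0
p4 O@[OO/XX/X./X./O.] terminal -1; root [O./.X/../X./O.] d6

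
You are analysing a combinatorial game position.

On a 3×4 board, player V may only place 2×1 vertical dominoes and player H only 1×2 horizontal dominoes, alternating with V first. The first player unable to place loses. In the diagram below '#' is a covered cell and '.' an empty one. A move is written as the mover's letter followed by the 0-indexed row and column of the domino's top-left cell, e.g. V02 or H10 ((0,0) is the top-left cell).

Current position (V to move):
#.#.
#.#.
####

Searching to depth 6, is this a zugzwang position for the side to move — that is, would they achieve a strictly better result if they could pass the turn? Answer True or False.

[#.#./#.#./####] V move#1: V01:+1/###./###./####*, V03:+1/#.##/#.##/####
[###./###./####] end (terminal -1, H#2); searched #.#./#.#./#### to 6
suppose V passes — search the same position with H to move:
pass> [#.#./#.#./####] end (terminal -1, H#1); searched #.#./#.#./#### to 6
for V: play +1, pass +1

zugzwang(#.#./#.#./####, V) = False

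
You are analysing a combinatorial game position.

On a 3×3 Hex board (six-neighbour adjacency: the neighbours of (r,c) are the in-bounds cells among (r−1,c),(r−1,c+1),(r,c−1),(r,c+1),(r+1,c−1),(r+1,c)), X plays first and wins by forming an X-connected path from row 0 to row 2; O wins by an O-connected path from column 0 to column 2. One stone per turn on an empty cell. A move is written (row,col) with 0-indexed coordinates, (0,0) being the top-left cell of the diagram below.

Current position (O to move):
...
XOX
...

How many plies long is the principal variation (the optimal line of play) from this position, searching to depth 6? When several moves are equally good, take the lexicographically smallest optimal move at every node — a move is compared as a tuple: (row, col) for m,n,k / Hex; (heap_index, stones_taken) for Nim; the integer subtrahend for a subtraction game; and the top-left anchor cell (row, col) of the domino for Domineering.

ply 1, O at .../XOX/... | (0,0)=-1→O../XOX/...*; (0,1)=-1→.O./XOX/...; (0,2)=-1→..O/XOX/...; (2,0)=-1→.../XOX/O..; (2,1)=-1→.../XOX/.O.; (2,2)=-1→.../XOX/..O
ply 2, X at O../XOX/... | (0,1)=+1→OX./XOX/...*; (0,2)=+1→O.X/XOX/...; (2,0)=+1→O../XOX/X..; (2,1)=-1→O../XOX/.X.; (2,2)=-1→O../XOX/..X
ply 3, O at OX./XOX/... | (0,2)=-1→OXO/XOX/...*; (2,0)=-1→OX./XOX/O..; (2,1)=-1→OX./XOX/.O.; (2,2)=-1→OX./XOX/..O
ply 4, X at OXO/XOX/... | (2,0)=+1→OXO/XOX/X..*; (2,1)=-1→OXO/XOX/.X.; (2,2)=-1→OXO/XOX/..X
ply 5: OXO/XOX/X.. is terminal -1 (O); from .../XOX/... depth 6

PV length from [.../XOX/...]: 4 plies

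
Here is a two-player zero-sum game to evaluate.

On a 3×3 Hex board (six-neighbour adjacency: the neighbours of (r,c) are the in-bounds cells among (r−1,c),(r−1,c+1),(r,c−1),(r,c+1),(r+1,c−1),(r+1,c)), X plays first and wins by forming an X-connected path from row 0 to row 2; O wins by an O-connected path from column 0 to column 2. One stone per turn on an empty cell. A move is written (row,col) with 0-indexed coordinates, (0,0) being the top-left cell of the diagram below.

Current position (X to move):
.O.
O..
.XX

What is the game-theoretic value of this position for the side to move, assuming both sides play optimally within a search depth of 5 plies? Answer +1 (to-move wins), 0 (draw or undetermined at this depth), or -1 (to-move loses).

ply 1, X at .O./O../.XX | (0,0)=-1→XO./O../.XX; (0,2)=+1→.OX/O../.XX*; (1,1)=-1→.O./OX./.XX; (1,2)=-1→.O./O.X/.XX; (2,0)=-1→.O./O../XXX
ply 2, O at .OX/O../.XX | (0,0)=-1→OOX/O../.XX*; (1,1)=-1→.OX/OO./.XX; (1,2)=-1→.OX/O.O/.XX; (2,0)=-1→.OX/O../OXX
ply 3, X at OOX/O../.XX | (1,1)=+1→OOX/OX./.XX*; (1,2)=+1→OOX/O.X/.XX; (2,0)=+1→OOX/O../XXX
ply 4: OOX/OX./.XX is terminal -1 (O); from .O./O../.XX depth 5

value(.O./O../.XX, X) = +1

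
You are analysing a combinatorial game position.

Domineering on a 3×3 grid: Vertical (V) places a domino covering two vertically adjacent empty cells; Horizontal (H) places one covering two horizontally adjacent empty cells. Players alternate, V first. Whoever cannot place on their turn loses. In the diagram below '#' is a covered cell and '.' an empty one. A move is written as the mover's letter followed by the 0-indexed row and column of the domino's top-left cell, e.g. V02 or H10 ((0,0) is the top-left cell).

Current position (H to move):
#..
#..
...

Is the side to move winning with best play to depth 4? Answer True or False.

[#../#../...] H move#1: H01:-1/###/#../..., H11:+1/#../###/...*, H20:-1/#../#../##., H21:-1/#../#../.##
[#../###/...] end (terminal -1, V#2); searched #../#../... to 4

H winning at [#../#../...]: True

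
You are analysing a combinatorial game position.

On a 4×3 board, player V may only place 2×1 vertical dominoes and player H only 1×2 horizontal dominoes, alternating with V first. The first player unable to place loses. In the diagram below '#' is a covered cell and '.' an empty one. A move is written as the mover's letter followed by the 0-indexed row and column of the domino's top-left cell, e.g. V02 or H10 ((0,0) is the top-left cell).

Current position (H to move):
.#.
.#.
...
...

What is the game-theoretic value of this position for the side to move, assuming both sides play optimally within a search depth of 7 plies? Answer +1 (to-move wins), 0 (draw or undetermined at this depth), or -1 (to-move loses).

ply 1, H at .#./.#./.../... | H20=-1→.#./.#./##./...*; H21=-1→.#./.#./.##/...; H30=-1→.#./.#./.../##.; H31=-1→.#./.#./.../.##
ply 2, V at .#./.#./##./... | V00=+1→##./##./##./...*; V02=+1→.##/.##/##./...; V12=+1→.#./.##/###/...; V22=+1→.#./.#./###/..#
ply 3, H at ##./##./##./... | H30=-1→##./##./##./##.*; H31=-1→##./##./##./.##
ply 4, V at ##./##./##./##. | V02=+1→###/###/##./##.*; V12=+1→##./###/###/##.; V22=+1→##./##./###/###
ply 5: ###/###/##./##. is terminal -1 (H); from .#./.#./.../... depth 7

value(.#./.#./.../..., H) = -1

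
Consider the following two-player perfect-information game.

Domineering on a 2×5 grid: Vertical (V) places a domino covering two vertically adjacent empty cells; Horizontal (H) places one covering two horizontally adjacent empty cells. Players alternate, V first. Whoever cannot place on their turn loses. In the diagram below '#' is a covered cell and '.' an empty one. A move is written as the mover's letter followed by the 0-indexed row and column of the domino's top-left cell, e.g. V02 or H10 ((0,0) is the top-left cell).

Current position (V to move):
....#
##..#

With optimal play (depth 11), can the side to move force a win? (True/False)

p1 V@[....#/##..#]: V02[..#.#/###.#]+1* V03[...##/##.##]-1
p2 H@[..#.#/###.#]: H00[###.#/###.#]-1*
p3 V@[###.#/###.#]: V03[#####/#####]+1*
p4 H@[#####/#####] terminal -1; root [....#/##..#] d11

V winning at [....#/##..#]: True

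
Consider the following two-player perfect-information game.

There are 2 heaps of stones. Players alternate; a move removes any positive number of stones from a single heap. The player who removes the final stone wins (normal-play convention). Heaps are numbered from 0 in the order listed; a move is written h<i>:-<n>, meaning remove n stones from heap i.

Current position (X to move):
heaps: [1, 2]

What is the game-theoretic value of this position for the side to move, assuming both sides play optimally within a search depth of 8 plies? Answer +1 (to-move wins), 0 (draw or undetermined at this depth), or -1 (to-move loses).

ply 1, X at (1,2) | h0:-1=-1→(0,2); h1:-1=+1→(1,1)*; h1:-2=-1→(1,0)
ply 2, O at (1,1) | h0:-1=-1→(0,1)*; h1:-1=-1→(1,0)
ply 3, X at (0,1) | h1:-1=+1→(0,0)*
ply 4: (0,0) is terminal -1 (O); from (1,2) depth 8

value((1,2), X) = +1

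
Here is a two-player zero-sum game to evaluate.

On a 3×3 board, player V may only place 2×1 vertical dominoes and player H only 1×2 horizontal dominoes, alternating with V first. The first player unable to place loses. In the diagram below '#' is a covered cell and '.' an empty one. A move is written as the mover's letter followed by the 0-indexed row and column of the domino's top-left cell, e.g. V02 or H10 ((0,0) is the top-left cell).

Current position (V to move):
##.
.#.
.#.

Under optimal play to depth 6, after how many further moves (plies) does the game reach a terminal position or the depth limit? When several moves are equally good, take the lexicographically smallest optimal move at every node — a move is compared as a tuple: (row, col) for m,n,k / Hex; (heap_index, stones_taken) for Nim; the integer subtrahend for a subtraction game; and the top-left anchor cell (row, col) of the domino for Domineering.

p1 V@[##./.#./.#.]: V02[###/.##/.#.]+1* V10[##./##./##.]+1 V12[##./.##/.##]+1
p2 H@[###/.##/.#.] terminal -1; root [##./.#./.#.] d6

PV length from [##./.#./.#.]: 1 ply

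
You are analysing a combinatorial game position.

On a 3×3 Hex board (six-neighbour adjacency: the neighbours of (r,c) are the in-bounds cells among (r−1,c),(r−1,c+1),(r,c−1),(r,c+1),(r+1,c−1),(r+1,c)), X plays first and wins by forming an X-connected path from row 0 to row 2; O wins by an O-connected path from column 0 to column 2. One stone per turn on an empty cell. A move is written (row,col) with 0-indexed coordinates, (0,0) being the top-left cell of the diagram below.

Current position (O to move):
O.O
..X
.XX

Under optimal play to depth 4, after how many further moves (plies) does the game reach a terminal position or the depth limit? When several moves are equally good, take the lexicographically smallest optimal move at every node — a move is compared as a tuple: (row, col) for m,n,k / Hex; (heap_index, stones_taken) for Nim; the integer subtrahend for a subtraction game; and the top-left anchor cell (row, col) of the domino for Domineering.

[O.O/..X/.XX] O move#1: (0,1):+1/OOO/..X/.XX*, (1,0):+1/O.O/O.X/.XX, (1,1):+1/O.O/.OX/.XX, (2,0):+1/O.O/..X/OXX
[OOO/..X/.XX] end (terminal -1, X#2); searched O.O/..X/.XX to 4

PV length from [O.O/..X/.XX]: 1 ply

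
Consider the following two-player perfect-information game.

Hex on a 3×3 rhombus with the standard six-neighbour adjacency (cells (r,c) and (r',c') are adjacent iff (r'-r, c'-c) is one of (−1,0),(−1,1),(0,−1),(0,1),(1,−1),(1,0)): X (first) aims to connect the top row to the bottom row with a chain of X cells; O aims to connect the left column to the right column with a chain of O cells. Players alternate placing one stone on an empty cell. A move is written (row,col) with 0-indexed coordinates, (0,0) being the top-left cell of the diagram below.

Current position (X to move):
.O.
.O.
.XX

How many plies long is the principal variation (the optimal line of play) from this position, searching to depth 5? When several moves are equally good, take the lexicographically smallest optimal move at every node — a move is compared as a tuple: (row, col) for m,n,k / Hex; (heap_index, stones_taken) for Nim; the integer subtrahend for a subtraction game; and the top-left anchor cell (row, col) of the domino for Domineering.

ply 1, X at .O./.O./.XX | (0,0)=-1→XO./.O./.XX*; (0,2)=-1→.OX/.O./.XX; (1,0)=-1→.O./XO./.XX; (1,2)=-1→.O./.OX/.XX; (2,0)=-1→.O./.O./XXX
ply 2, O at XO./.O./.XX | (0,2)=+1→XOO/.O./.XX*; (1,0)=+1→XO./OO./.XX; (1,2)=+1→XO./.OO/.XX; (2,0)=+1→XO./.O./OXX
ply 3, X at XOO/.O./.XX | (1,0)=-1→XOO/XO./.XX*; (1,2)=-1→XOO/.OX/.XX; (2,0)=-1→XOO/.O./XXX
ply 4, O at XOO/XO./.XX | (1,2)=-1→XOO/XOO/.XX; (2,0)=+1→XOO/XO./OXX*
ply 5: XOO/XO./OXX is terminal -1 (X); from .O./.O./.XX depth 5

PV length from [.O./.O./.XX]: 4 plies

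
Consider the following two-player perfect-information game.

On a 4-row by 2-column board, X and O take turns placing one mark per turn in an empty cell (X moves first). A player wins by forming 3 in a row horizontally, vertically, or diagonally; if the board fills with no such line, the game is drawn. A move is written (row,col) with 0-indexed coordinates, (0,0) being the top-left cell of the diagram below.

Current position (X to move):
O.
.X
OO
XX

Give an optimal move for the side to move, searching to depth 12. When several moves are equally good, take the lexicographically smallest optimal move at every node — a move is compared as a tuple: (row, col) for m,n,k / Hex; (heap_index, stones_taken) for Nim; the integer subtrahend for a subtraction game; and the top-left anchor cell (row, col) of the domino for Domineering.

X's best at [O./.X/OO/XX]: (1,0)

p1 X@[O./.X/OO/XX]: (0,1)[OX/.X/OO/XX]-1 (1,0)[O./XX/OO/XX]+0*
p2 O@[O./XX/OO/XX]: (0,1)[OO/XX/OO/XX]+0*
p3 X@[OO/XX/OO/XX] terminal +0; root [O./.X/OO/XX] d12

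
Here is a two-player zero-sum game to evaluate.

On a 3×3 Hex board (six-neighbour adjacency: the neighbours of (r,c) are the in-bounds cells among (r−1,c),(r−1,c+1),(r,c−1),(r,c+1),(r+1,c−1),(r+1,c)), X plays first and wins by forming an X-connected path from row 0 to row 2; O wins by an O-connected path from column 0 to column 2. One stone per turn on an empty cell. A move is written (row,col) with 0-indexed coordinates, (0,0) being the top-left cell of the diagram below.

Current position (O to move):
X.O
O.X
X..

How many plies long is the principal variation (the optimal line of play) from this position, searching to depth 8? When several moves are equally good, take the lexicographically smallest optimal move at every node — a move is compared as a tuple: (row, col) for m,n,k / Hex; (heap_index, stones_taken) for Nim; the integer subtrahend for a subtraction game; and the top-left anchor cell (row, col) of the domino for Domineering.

PV length from [X.O/O.X/X..]: 1 ply

ply 1, O at X.O/O.X/X.. | (0,1)=+1→XOO/O.X/X..*; (1,1)=+1→X.O/OOX/X..; (2,1)=+1→X.O/O.X/XO.; (2,2)=+1→X.O/O.X/X.O
ply 2: XOO/O.X/X.. is terminal -1 (X); from X.O/O.X/X.. depth 8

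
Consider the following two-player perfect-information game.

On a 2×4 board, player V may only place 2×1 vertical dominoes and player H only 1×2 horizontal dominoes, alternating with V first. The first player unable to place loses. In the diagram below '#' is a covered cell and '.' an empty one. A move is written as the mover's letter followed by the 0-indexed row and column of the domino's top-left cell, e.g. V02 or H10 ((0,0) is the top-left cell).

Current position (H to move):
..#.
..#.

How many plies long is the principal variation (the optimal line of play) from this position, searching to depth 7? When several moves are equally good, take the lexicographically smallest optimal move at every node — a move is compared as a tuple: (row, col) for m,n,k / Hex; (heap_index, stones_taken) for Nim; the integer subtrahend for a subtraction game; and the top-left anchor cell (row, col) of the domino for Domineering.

p1 H@[..#./..#.]: H00[###./..#.]+1* H10[..#./###.]+1
p2 V@[###./..#.]: V03[####/..##]-1*
p3 H@[####/..##]: H10[####/####]+1*
p4 V@[####/####] terminal -1; root [..#./..#.] d7

PV length from [..#./..#.]: 3 plies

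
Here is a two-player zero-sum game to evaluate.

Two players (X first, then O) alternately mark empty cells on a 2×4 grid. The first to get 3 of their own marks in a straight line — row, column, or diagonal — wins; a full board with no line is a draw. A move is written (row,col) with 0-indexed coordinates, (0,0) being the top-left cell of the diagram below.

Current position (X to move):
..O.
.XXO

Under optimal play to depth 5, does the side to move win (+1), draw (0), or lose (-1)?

p1 X@[..O./.XXO]: (0,0)[X.O./.XXO]+0 (0,1)[.XO./.XXO]+0 (0,3)[..OX/.XXO]+0 (1,0)[..O./XXXO]+1*
p2 O@[..O./XXXO] terminal -1; root [..O./.XXO] d5

value(..O./.XXO, X) = +1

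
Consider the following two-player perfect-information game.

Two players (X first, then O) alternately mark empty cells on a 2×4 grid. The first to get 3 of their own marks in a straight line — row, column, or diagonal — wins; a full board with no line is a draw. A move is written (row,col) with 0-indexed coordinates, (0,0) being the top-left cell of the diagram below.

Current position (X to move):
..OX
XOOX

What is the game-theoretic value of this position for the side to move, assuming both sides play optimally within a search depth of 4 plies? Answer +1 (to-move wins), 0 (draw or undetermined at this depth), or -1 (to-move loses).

value(..OX/XOOX, X) = 0

ply 1, X at ..OX/XOOX | (0,0)=+0→X.OX/XOOX*; (0,1)=+0→.XOX/XOOX
ply 2, O at X.OX/XOOX | (0,1)=+0→XOOX/XOOX*
ply 3: XOOX/XOOX is terminal +0 (X); from ..OX/XOOX depth 4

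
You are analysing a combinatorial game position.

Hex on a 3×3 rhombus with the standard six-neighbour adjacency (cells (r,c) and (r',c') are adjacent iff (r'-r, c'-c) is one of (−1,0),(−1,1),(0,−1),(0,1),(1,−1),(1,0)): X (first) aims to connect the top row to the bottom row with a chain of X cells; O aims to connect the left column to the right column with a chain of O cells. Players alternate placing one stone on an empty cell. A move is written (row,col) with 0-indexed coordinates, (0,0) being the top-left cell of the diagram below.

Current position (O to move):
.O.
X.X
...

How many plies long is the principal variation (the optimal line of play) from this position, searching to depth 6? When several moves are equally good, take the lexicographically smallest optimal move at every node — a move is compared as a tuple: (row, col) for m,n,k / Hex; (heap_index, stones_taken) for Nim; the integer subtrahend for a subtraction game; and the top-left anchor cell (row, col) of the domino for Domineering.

PV length from [.O./X.X/...]: 6 plies

ply 1, O at .O./X.X/... | (0,0)=-1→OO./X.X/...*; (0,2)=-1→.OO/X.X/...; (1,1)=-1→.O./XOX/...; (2,0)=-1→.O./X.X/O..; (2,1)=-1→.O./X.X/.O.; (2,2)=-1→.O./X.X/..O
ply 2, X at OO./X.X/... | (0,2)=+1→OOX/X.X/...*; (1,1)=-1→OO./XXX/...; (2,0)=-1→OO./X.X/X..; (2,1)=-1→OO./X.X/.X.; (2,2)=-1→OO./X.X/..X
ply 3, O at OOX/X.X/... | (1,1)=-1→OOX/XOX/...*; (2,0)=-1→OOX/X.X/O..; (2,1)=-1→OOX/X.X/.O.; (2,2)=-1→OOX/X.X/..O
ply 4, X at OOX/XOX/... | (2,0)=+1→OOX/XOX/X..*; (2,1)=+1→OOX/XOX/.X.; (2,2)=+1→OOX/XOX/..X
ply 5, O at OOX/XOX/X.. | (2,1)=-1→OOX/XOX/XO.*; (2,2)=-1→OOX/XOX/X.O
ply 6, X at OOX/XOX/XO. | (2,2)=+1→OOX/XOX/XOX*
ply 7: OOX/XOX/XOX is terminal -1 (O); from .O./X.X/... depth 6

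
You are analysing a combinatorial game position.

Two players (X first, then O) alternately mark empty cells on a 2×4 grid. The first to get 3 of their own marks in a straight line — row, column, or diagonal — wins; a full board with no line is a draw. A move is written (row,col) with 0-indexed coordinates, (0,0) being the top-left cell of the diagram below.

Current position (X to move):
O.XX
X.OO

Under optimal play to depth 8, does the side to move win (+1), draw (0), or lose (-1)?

ply 1, X at O.XX/X.OO | (0,1)=+1→OXXX/X.OO*; (1,1)=+0→O.XX/XXOO
ply 2: OXXX/X.OO is terminal -1 (O); from O.XX/X.OO depth 8

value(O.XX/X.OO, X) = +1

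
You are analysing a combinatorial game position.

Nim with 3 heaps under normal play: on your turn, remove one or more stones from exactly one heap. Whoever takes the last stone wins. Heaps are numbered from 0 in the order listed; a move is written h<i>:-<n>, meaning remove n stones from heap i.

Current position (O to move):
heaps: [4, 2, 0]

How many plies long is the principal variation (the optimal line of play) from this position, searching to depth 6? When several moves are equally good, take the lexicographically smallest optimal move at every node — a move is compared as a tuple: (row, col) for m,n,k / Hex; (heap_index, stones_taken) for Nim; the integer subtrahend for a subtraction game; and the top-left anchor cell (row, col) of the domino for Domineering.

ply 1, O at (4,2,0) | h0:-1=-1→(3,2,0); h0:-2=+1→(2,2,0)*; h0:-3=-1→(1,2,0); h0:-4=-1→(0,2,0); h1:-1=-1→(4,1,0); h1:-2=-1→(4,0,0)
ply 2, X at (2,2,0) | h0:-1=-1→(1,2,0)*; h0:-2=-1→(0,2,0); h1:-1=-1→(2,1,0); h1:-2=-1→(2,0,0)
ply 3, O at (1,2,0) | h0:-1=-1→(0,2,0); h1:-1=+1→(1,1,0)*; h1:-2=-1→(1,0,0)
ply 4, X at (1,1,0) | h0:-1=-1→(0,1,0)*; h1:-1=-1→(1,0,0)
ply 5, O at (0,1,0) | h1:-1=+1→(0,0,0)*
ply 6: (0,0,0) is terminal -1 (X); from (4,2,0) depth 6

PV length from [(4,2,0)]: 5 plies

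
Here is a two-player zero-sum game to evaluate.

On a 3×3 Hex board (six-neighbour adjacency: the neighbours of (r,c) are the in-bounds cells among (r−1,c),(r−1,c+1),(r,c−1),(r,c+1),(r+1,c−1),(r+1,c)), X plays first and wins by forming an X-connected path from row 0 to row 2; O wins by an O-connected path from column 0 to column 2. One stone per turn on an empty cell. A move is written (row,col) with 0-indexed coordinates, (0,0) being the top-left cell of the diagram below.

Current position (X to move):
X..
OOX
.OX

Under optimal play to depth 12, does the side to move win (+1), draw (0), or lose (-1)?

value(X../OOX/.OX, X) = +1

p1 X@[X../OOX/.OX]: (0,1)[XX./OOX/.OX]-1 (0,2)[X.X/OOX/.OX]+1* (2,0)[X../OOX/XOX]-1
p2 O@[X.X/OOX/.OX] terminal -1; root [X../OOX/.OX] d12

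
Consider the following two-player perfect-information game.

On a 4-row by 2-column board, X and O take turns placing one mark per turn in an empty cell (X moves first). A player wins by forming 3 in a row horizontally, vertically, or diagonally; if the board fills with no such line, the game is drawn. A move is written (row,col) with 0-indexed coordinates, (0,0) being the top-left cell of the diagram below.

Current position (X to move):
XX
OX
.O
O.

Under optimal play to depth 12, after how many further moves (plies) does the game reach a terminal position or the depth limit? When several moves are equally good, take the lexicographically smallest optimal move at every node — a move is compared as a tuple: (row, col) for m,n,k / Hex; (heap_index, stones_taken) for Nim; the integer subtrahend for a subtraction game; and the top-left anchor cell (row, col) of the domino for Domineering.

PV length from [XX/OX/.O/O.]: 2 plies

ply 1, X at XX/OX/.O/O. | (2,0)=+0→XX/OX/XO/O.*; (3,1)=-1→XX/OX/.O/OX
ply 2, O at XX/OX/XO/O. | (3,1)=+0→XX/OX/XO/OO*
ply 3: XX/OX/XO/OO is terminal +0 (X); from XX/OX/.O/O. depth 12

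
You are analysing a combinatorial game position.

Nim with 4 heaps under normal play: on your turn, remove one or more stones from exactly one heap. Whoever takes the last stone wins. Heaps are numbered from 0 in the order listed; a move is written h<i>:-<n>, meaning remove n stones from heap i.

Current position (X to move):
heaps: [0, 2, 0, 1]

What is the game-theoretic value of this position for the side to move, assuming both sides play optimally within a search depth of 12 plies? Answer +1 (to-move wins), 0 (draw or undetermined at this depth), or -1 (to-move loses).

value((0,2,0,1), X) = +1

[(0,2,0,1)] X move#1: h1:-1:+1/(0,1,0,1)*, h1:-2:-1/(0,0,0,1), h3:-1:-1/(0,2,0,0)
[(0,1,0,1)] O move#2: h1:-1:-1/(0,0,0,1)*, h3:-1:-1/(0,1,0,0)
[(0,0,0,1)] X move#3: h3:-1:+1/(0,0,0,0)*
[(0,0,0,0)] end (terminal -1, O#4); searched (0,2,0,1) to 12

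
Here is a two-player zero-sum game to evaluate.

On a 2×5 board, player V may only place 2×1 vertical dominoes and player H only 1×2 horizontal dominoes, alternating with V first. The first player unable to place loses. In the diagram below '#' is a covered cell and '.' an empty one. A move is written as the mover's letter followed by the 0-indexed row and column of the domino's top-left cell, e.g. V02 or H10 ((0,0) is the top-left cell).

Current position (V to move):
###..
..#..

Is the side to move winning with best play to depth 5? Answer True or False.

p1 V@[###../..#..]: V03[####./..##.]+1* V04[###.#/..#.#]+1
p2 H@[####./..##.]: H10[####./####.]-1*
p3 V@[####./####.]: V04[#####/#####]+1*
p4 H@[#####/#####] terminal -1; root [###../..#..] d5

V winning at [###../..#..]: True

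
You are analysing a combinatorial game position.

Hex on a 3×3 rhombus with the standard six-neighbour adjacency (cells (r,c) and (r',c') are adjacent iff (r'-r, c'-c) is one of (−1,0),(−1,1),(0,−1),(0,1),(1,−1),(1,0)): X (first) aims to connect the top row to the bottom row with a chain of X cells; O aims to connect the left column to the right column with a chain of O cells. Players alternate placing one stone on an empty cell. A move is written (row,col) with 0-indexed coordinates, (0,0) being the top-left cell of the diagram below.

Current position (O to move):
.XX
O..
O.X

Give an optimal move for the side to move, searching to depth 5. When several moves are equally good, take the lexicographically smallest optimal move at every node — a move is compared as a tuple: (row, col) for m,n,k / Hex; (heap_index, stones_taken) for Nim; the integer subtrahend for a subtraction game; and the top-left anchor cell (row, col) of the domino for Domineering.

[.XX/O../O.X] O move#1: (0,0):-1/OXX/O../O.X, (1,1):-1/.XX/OO./O.X, (1,2):+1/.XX/O.O/O.X*, (2,1):-1/.XX/O../OOX
[.XX/O.O/O.X] X move#2: (0,0):-1/XXX/O.O/O.X*, (1,1):-1/.XX/OXO/O.X, (2,1):-1/.XX/O.O/OXX
[XXX/O.O/O.X] O move#3: (1,1):+1/XXX/OOO/O.X*, (2,1):+1/XXX/O.O/OOX
[XXX/OOO/O.X] end (terminal -1, X#4); searched .XX/O../O.X to 5

O's best at [.XX/O../O.X]: (1,2)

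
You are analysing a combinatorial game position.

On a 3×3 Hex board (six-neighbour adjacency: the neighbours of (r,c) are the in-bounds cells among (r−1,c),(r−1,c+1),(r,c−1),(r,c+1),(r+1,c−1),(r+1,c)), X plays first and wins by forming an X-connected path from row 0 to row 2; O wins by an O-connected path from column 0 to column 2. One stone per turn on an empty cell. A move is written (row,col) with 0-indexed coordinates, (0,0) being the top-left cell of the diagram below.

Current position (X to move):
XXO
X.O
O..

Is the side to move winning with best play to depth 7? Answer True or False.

X winning at [XXO/X.O/O..]: False

[XXO/X.O/O..] X move#1: (1,1):-1/XXO/XXO/O..*, (2,1):-1/XXO/X.O/OX., (2,2):-1/XXO/X.O/O.X
[XXO/XXO/O..] O move#2: (2,1):+1/XXO/XXO/OO.*, (2,2):-1/XXO/XXO/O.O
[XXO/XXO/OO.] end (terminal -1, X#3); searched XXO/X.O/O.. to 7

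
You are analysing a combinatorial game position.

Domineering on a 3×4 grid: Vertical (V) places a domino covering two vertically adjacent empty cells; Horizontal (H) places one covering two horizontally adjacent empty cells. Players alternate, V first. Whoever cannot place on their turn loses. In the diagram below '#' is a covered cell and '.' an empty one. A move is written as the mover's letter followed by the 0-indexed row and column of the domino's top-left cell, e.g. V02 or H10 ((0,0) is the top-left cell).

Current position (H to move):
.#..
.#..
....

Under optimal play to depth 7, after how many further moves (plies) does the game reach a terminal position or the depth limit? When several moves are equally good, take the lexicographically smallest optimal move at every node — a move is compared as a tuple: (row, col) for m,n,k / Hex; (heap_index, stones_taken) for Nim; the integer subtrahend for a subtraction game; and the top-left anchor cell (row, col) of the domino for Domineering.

PV length from [.#../.#../....]: 3 plies

[.#../.#../....] H move#1: H02:-1/.###/.#../...., H12:+1/.#../.###/....*, H20:-1/.#../.#../##.., H21:-1/.#../.#../.##., H22:-1/.#../.#../..##
[.#../.###/....] V move#2: V00:-1/##../####/....*, V10:-1/.#../####/#...
[##../####/....] H move#3: H02:+1/####/####/....*, H20:+1/##../####/##.., H21:+1/##../####/.##., H22:+1/##../####/..##
[####/####/....] end (terminal -1, V#4); searched .#../.#../.... to 7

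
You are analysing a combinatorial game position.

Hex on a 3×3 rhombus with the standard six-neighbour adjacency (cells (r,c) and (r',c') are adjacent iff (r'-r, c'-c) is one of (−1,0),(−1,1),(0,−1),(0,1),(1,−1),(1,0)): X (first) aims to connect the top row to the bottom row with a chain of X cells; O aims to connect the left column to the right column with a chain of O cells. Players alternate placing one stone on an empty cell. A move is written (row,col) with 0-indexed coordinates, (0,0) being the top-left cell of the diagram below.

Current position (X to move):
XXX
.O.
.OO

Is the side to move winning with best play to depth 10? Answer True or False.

X winning at [XXX/.O./.OO]: False

ply 1, X at XXX/.O./.OO | (1,0)=-1→XXX/XO./.OO*; (1,2)=-1→XXX/.OX/.OO; (2,0)=-1→XXX/.O./XOO
ply 2, O at XXX/XO./.OO | (1,2)=-1→XXX/XOO/.OO; (2,0)=+1→XXX/XO./OOO*
ply 3: XXX/XO./OOO is terminal -1 (X); from XXX/.O./.OO depth 10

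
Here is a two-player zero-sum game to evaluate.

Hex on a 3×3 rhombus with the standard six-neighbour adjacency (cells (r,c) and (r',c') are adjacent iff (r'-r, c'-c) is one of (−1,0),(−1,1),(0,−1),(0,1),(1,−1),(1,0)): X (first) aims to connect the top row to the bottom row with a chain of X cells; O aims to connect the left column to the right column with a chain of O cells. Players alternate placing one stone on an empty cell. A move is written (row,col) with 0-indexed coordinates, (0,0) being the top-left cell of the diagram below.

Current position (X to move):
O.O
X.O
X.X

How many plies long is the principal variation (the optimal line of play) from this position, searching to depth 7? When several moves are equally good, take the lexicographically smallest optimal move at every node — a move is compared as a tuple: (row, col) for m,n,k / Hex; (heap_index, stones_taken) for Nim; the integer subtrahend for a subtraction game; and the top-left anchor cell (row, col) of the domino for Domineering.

[O.O/X.O/X.X] X move#1: (0,1):+1/OXO/X.O/X.X*, (1,1):-1/O.O/XXO/X.X, (2,1):-1/O.O/X.O/XXX
[OXO/X.O/X.X] end (terminal -1, O#2); searched O.O/X.O/X.X to 7

PV length from [O.O/X.O/X.X]: 1 ply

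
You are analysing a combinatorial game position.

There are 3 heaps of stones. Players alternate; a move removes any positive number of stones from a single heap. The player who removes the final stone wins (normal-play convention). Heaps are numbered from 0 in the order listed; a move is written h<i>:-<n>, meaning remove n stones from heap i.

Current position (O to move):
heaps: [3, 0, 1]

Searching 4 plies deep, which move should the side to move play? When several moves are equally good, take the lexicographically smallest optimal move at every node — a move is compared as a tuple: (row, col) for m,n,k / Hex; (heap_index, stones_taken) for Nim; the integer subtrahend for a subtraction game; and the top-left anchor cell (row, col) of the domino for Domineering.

O's best at [(3,0,1)]: h0:-2

[(3,0,1)] O move#1: h0:-1:-1/(2,0,1), h0:-2:+1/(1,0,1)*, h0:-3:-1/(0,0,1), h2:-1:-1/(3,0,0)
[(1,0,1)] X move#2: h0:-1:-1/(0,0,1)*, h2:-1:-1/(1,0,0)
[(0,0,1)] O move#3: h2:-1:+1/(0,0,0)*
[(0,0,0)] end (terminal -1, X#4); searched (3,0,1) to 4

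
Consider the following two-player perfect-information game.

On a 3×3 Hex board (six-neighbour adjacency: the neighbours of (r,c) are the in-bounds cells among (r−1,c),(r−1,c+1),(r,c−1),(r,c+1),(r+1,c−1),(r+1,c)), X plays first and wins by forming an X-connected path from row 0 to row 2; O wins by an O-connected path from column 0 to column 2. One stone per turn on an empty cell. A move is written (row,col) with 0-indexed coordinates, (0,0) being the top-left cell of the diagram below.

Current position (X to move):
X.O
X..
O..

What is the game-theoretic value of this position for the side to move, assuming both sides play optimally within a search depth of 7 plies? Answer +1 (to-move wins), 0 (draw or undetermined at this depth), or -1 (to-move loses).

ply 1, X at X.O/X../O.. | (0,1)=-1→XXO/X../O..*; (1,1)=-1→X.O/XX./O..; (1,2)=-1→X.O/X.X/O..; (2,1)=-1→X.O/X../OX.; (2,2)=-1→X.O/X../O.X
ply 2, O at XXO/X../O.. | (1,1)=+1→XXO/XO./O..*; (1,2)=+1→XXO/X.O/O..; (2,1)=+1→XXO/X../OO.; (2,2)=+1→XXO/X../O.O
ply 3: XXO/XO./O.. is terminal -1 (X); from X.O/X../O.. depth 7

value(X.O/X../O.., X) = -1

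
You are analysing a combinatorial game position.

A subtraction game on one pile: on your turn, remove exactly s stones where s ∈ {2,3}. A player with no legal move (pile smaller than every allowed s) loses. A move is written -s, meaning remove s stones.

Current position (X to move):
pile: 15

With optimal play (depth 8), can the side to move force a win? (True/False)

ply 1, X at 15 | -2=-1→13*; -3=-1→12
ply 2, O at 13 | -2=+1→11*; -3=+1→10
ply 3, X at 11 | -2=-1→9*; -3=-1→8
ply 4, O at 9 | -2=-1→7; -3=+1→6*
ply 5, X at 6 | -2=-1→4*; -3=-1→3
ply 6, O at 4 | -2=-1→2; -3=+1→1*
ply 7: 1 is terminal -1 (X); from 15 depth 8

X winning at [15]: False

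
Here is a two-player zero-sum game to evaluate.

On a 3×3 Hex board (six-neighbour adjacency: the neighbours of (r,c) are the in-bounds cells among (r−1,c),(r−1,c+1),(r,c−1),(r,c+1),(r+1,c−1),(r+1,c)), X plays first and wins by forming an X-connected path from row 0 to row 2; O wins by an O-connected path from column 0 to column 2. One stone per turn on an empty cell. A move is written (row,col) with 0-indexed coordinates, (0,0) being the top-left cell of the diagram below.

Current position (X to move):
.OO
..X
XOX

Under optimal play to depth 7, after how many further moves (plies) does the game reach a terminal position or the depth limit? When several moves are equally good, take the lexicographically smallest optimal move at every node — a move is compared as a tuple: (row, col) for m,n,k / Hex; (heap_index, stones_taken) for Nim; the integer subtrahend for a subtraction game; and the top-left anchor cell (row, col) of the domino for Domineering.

PV length from [.OO/..X/XOX]: 2 plies

p1 X@[.OO/..X/XOX]: (0,0)[XOO/..X/XOX]-1* (1,0)[.OO/X.X/XOX]-1 (1,1)[.OO/.XX/XOX]-1
p2 O@[XOO/..X/XOX]: (1,0)[XOO/O.X/XOX]+1* (1,1)[XOO/.OX/XOX]-1
p3 X@[XOO/O.X/XOX] terminal -1; root [.OO/..X/XOX] d7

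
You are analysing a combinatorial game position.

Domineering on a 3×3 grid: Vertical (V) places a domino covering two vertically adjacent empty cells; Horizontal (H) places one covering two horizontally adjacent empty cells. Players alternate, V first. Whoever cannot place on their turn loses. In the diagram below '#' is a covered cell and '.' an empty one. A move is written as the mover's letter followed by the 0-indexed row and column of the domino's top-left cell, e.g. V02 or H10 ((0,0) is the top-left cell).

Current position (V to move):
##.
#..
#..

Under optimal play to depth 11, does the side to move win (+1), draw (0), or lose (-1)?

[##./#../#..] V move#1: V02:-1/###/#.#/#.., V11:+1/##./##./##.*, V12:+1/##./#.#/#.#
[##./##./##.] end (terminal -1, H#2); searched ##./#../#.. to 11

value(##./#../#.., V) = +1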